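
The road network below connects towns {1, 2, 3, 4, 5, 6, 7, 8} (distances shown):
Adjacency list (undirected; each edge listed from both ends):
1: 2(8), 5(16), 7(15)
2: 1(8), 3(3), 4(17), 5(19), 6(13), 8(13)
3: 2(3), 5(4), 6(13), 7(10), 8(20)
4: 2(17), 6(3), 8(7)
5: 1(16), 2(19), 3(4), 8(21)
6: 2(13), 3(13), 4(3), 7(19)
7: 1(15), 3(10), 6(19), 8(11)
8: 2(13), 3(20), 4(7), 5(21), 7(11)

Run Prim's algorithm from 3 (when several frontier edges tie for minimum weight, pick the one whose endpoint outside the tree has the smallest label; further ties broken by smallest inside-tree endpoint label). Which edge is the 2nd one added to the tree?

3-5

Prim, starting at 3.
Step 1: cheapest edge leaving the tree is 2-3 (3); add 2.
Step 2: cheapest edge leaving the tree is 3-5 (4); add 5.
Step 3: cheapest edge leaving the tree is 1-2 (8); add 1.
Step 4: cheapest edge leaving the tree is 3-7 (10); add 7.
Step 5: cheapest edge leaving the tree is 7-8 (11); add 8.
Step 6: cheapest edge leaving the tree is 4-8 (7); add 4.
Step 7: cheapest edge leaving the tree is 4-6 (3); add 6.
The 2nd edge added is 3-5.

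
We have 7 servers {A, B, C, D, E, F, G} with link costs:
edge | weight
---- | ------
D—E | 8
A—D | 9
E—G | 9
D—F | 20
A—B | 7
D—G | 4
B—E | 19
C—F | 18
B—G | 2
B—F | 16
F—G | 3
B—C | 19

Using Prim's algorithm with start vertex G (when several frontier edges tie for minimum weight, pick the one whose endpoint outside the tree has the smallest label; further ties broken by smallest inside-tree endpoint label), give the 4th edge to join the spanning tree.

A-B

Prim, starting at G.
Step 1: cheapest edge leaving the tree is B—G (2); add B.
Step 2: cheapest edge leaving the tree is F—G (3); add F.
Step 3: cheapest edge leaving the tree is D—G (4); add D.
Step 4: cheapest edge leaving the tree is A—B (7); add A.
Step 5: cheapest edge leaving the tree is D—E (8); add E.
Step 6: cheapest edge leaving the tree is C—F (18); add C.
The 4th edge added is A—B.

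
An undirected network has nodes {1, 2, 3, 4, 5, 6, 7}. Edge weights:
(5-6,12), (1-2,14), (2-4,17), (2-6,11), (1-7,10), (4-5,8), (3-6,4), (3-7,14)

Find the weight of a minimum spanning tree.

59

Prim, starting at 3.
Step 1: frontier [3-6 4, 3-7 14] → take 3-6 (4); add 6.
Step 2: frontier [3-7 14, 2-6 11, 5-6 12] → take 2-6 (11); add 2.
Step 3: frontier [1-2 14, 2-4 17, 3-7 14, 5-6 12] → take 5-6 (12); add 5.
Step 4: frontier [1-2 14, 2-4 17, 3-7 14, 4-5 8] → take 4-5 (8); add 4.
Step 5: frontier [1-2 14, 3-7 14] → take 1-2 (14); add 1.
Step 6: frontier [1-7 10, 3-7 14] → take 1-7 (10); add 7.
MST edges: 3-6, 2-6, 5-6, 4-5, 1-2, 1-7; total weight 4+11+12+8+14+10 = 59.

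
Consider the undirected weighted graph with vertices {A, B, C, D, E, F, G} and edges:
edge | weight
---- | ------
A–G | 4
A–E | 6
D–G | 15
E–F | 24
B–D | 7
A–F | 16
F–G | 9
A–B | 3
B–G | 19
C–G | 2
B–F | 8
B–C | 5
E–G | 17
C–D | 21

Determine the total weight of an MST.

Kruskal's algorithm — process edges by increasing weight (ties by edge label):
C–G (2): add — endpoints in different components.
A–B (3): add — endpoints in different components.
A–G (4): add — endpoints in different components.
B–C (5): skip — B and C already connected.
A–E (6): add — endpoints in different components.
B–D (7): add — endpoints in different components.
B–F (8): add — endpoints in different components.
MST edges: C–G, A–B, A–G, A–E, B–D, B–F; total weight 2+3+4+6+7+8 = 30.

30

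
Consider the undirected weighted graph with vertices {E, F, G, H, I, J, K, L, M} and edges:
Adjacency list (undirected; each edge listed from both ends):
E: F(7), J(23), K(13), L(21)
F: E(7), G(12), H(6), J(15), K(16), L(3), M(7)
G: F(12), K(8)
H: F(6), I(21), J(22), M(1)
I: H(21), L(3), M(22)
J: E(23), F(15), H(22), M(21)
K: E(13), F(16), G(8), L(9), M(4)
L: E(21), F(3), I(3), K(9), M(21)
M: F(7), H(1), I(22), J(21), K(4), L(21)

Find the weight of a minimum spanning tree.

Sort edges by weight, then run Kruskal:
H—M (1): add — endpoints in different components.
F—L (3): add — endpoints in different components.
I—L (3): add — endpoints in different components.
K—M (4): add — endpoints in different components.
F—H (6): add — endpoints in different components.
E—F (7): add — endpoints in different components.
F—M (7): skip — F and M already connected.
G—K (8): add — endpoints in different components.
K—L (9): skip — K and L already connected.
F—G (12): skip — F and G already connected.
E—K (13): skip — E and K already connected.
F—J (15): add — endpoints in different components.
MST edges: H—M, F—L, I—L, K—M, F—H, E—F, G—K, F—J; total weight 1+3+3+4+6+7+8+15 = 47.

47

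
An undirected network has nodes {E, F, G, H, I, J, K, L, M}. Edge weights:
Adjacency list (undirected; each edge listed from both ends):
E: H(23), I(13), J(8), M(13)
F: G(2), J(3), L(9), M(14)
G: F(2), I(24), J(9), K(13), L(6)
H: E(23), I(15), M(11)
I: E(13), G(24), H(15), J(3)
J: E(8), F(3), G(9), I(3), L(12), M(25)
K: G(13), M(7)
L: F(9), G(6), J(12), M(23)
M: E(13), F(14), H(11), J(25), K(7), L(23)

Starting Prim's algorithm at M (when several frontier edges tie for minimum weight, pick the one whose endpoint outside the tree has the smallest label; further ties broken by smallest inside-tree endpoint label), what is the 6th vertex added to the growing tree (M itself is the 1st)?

Prim's algorithm from M:
Step 1: cheapest edge leaving the tree is K-M (7); add K.
Step 2: cheapest edge leaving the tree is H-M (11); add H.
Step 3: cheapest edge leaving the tree is E-M (13); add E.
Step 4: cheapest edge leaving the tree is E-J (8); add J.
Step 5: cheapest edge leaving the tree is F-J (3); add F.
Step 6: cheapest edge leaving the tree is F-G (2); add G.
Step 7: cheapest edge leaving the tree is I-J (3); add I.
Step 8: cheapest edge leaving the tree is G-L (6); add L.
Vertex order: M, K, H, E, J, F, G, I, L. The 6th vertex is F.

F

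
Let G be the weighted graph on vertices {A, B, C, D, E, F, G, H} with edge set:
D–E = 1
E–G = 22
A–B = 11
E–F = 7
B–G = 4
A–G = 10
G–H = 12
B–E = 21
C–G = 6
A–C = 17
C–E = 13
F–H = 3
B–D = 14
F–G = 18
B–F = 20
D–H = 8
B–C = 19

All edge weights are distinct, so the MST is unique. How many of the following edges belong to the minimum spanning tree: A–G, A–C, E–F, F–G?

2

Kruskal: consider edges lightest-first.
D–E (1): add — endpoints in different components.
F–H (3): add — endpoints in different components.
B–G (4): add — endpoints in different components.
C–G (6): add — endpoints in different components.
E–F (7): add — endpoints in different components.
D–H (8): skip — D and H already connected.
A–G (10): add — endpoints in different components.
A–B (11): skip — A and B already connected.
G–H (12): add — endpoints in different components.
MST edge set: {D–E, F–H, B–G, C–G, E–F, A–G, G–H}.
Of the listed edges, {A–G, E–F} are in the MST → 2.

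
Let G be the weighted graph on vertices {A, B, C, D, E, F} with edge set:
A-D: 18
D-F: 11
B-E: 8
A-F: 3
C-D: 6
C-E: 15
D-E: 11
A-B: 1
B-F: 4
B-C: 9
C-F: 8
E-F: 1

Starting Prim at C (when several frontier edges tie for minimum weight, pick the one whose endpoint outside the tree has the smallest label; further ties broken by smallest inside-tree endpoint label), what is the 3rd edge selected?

Prim, starting at C.
Step 1: cheapest edge leaving the tree is C-D (6); add D.
Step 2: cheapest edge leaving the tree is C-F (8); add F.
Step 3: cheapest edge leaving the tree is E-F (1); add E.
Step 4: cheapest edge leaving the tree is A-F (3); add A.
Step 5: cheapest edge leaving the tree is A-B (1); add B.
The 3rd edge added is E-F.

E-F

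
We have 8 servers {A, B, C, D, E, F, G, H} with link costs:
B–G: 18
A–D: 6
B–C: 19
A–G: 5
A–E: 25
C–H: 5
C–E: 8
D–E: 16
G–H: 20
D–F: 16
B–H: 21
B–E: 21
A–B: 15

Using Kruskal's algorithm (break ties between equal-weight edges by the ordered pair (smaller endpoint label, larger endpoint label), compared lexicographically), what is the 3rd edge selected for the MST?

A-D

Kruskal: consider edges lightest-first.
A–G (5): add — endpoints in different components.
C–H (5): add — endpoints in different components.
A–D (6): add — endpoints in different components.
C–E (8): add — endpoints in different components.
A–B (15): add — endpoints in different components.
D–E (16): add — endpoints in different components.
D–F (16): add — endpoints in different components.
The 3rd edge added is A–D.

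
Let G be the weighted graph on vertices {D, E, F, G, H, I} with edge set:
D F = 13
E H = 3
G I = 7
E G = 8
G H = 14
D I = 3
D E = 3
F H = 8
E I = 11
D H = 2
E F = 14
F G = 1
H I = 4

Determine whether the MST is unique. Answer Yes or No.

Kruskal: consider edges lightest-first.
F G (1): add. Components now {D} {E} {F,G} {H} {I}
D H (2): add. Components now {D,H} {E} {F,G} {I}
D E (3): add. Components now {D,E,H} {F,G} {I}
D I (3): add. Components now {D,E,H,I} {F,G}
E H (3): skip — E and H already connected.
H I (4): skip — H and I already connected.
G I (7): add. Components now {D,E,F,G,H,I}
Non-tree edge E H has weight 3, equal to the heaviest edge on its tree cycle — swapping gives another MST of the same weight. Not unique.

No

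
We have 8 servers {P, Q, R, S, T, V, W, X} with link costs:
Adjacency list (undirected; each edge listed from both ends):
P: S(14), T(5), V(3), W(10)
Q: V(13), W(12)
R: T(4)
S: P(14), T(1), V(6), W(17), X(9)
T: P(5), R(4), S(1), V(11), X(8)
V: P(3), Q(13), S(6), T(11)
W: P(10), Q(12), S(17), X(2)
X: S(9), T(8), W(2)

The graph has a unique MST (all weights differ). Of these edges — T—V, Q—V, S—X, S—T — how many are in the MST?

Kruskal's algorithm — process edges by increasing weight (ties by edge label):
S—T (1): add — endpoints in different components.
W—X (2): add — endpoints in different components.
P—V (3): add — endpoints in different components.
R—T (4): add — endpoints in different components.
P—T (5): add — endpoints in different components.
S—V (6): skip — S and V already connected.
T—X (8): add — endpoints in different components.
S—X (9): skip — X and S already connected.
P—W (10): skip — P and W already connected.
T—V (11): skip — T and V already connected.
Q—W (12): add — endpoints in different components.
MST edge set: {S—T, W—X, P—V, R—T, P—T, T—X, Q—W}.
Of the listed edges, {S—T} are in the MST → 1.

1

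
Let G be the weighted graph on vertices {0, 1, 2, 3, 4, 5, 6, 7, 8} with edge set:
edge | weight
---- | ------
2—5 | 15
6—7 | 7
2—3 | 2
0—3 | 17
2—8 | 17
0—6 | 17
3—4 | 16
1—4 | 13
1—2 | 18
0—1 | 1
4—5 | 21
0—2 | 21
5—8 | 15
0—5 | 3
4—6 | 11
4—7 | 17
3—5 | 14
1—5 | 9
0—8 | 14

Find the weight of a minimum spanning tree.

Sort edges by weight, then run Kruskal:
0—1 (1): add — endpoints in different components.
2—3 (2): add — endpoints in different components.
0—5 (3): add — endpoints in different components.
6—7 (7): add — endpoints in different components.
1—5 (9): skip — 1 and 5 already connected.
4—6 (11): add — endpoints in different components.
1—4 (13): add — endpoints in different components.
0—8 (14): add — endpoints in different components.
3—5 (14): add — endpoints in different components.
MST edges: 0—1, 2—3, 0—5, 6—7, 4—6, 1—4, 0—8, 3—5; total weight 1+2+3+7+11+13+14+14 = 65.

65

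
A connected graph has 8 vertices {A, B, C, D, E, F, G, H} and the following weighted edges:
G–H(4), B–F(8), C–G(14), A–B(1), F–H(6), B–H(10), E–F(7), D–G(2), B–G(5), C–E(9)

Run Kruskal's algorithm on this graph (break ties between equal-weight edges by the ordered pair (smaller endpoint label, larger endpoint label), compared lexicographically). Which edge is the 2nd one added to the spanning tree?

Kruskal: consider edges lightest-first.
A–B (1): add — endpoints in different components.
D–G (2): add — endpoints in different components.
G–H (4): add — endpoints in different components.
B–G (5): add — endpoints in different components.
F–H (6): add — endpoints in different components.
E–F (7): add — endpoints in different components.
B–F (8): skip — B and F already connected.
C–E (9): add — endpoints in different components.
The 2nd edge added is D–G.

D-G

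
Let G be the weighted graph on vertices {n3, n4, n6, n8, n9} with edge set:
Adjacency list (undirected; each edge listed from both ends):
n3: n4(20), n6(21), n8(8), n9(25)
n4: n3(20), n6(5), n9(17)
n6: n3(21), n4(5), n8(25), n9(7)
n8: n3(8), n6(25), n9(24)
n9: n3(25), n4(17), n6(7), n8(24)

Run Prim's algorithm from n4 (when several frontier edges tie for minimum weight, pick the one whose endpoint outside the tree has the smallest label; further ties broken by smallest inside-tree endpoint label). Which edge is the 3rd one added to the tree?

n3-n4

Prim, starting at n4.
Step 1: cheapest edge leaving the tree is n4 n6 (5); add n6.
Step 2: cheapest edge leaving the tree is n6 n9 (7); add n9.
Step 3: cheapest edge leaving the tree is n3 n4 (20); add n3.
Step 4: cheapest edge leaving the tree is n3 n8 (8); add n8.
The 3rd edge added is n3 n4.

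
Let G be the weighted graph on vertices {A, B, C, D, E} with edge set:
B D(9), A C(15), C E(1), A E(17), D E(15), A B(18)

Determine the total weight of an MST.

40

Kruskal's algorithm — process edges by increasing weight (ties by edge label):
C E (1): add — endpoints in different components.
B D (9): add — endpoints in different components.
A C (15): add — endpoints in different components.
D E (15): add — endpoints in different components.
MST edges: C E, B D, A C, D E; total weight 1+9+15+15 = 40.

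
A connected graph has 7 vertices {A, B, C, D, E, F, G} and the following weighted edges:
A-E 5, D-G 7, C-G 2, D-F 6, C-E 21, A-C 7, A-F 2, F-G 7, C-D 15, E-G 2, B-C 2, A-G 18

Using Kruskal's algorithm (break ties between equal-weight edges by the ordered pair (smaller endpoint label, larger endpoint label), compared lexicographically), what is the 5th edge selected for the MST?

Kruskal's algorithm — process edges by increasing weight (ties by edge label):
A-F (2): add — endpoints in different components.
B-C (2): add — endpoints in different components.
C-G (2): add — endpoints in different components.
E-G (2): add — endpoints in different components.
A-E (5): add — endpoints in different components.
D-F (6): add — endpoints in different components.
The 5th edge added is A-E.

A-E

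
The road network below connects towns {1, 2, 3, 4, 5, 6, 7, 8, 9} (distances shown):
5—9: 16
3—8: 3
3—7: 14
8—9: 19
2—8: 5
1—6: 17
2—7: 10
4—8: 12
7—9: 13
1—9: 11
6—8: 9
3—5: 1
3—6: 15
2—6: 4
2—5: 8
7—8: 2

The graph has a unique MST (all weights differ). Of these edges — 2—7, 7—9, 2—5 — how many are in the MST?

1

Sort edges by weight, then run Kruskal:
3—5 (1): add — endpoints in different components.
7—8 (2): add — endpoints in different components.
3—8 (3): add — endpoints in different components.
2—6 (4): add — endpoints in different components.
2—8 (5): add — endpoints in different components.
2—5 (8): skip — 2 and 5 already connected.
6—8 (9): skip — 6 and 8 already connected.
2—7 (10): skip — 2 and 7 already connected.
1—9 (11): add — endpoints in different components.
4—8 (12): add — endpoints in different components.
7—9 (13): add — endpoints in different components.
MST edge set: {3—5, 7—8, 3—8, 2—6, 2—8, 1—9, 4—8, 7—9}.
Of the listed edges, {7—9} are in the MST → 1.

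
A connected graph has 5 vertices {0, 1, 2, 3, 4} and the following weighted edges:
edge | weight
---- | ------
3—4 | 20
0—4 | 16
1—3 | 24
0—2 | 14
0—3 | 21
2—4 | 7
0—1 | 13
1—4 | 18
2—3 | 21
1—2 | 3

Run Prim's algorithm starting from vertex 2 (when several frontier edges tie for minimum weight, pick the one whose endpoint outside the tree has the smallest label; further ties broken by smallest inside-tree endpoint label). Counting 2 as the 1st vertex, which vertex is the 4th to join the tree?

0

Prim's algorithm from 2:
Step 1: cheapest edge leaving the tree is 1—2 (3); add 1.
Step 2: cheapest edge leaving the tree is 2—4 (7); add 4.
Step 3: cheapest edge leaving the tree is 0—1 (13); add 0.
Step 4: cheapest edge leaving the tree is 3—4 (20); add 3.
Vertex order: 2, 1, 4, 0, 3. The 4th vertex is 0.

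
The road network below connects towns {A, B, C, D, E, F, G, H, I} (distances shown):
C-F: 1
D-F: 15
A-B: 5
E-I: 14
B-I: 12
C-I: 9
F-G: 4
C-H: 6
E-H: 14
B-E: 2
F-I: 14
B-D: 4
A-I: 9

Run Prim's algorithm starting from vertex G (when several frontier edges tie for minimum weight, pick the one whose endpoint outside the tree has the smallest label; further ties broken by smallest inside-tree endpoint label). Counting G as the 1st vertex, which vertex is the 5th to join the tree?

I

Prim, starting at G.
Step 1: frontier [F-G 4] → take F-G (4); add F.
Step 2: frontier [C-F 1, F-I 14, D-F 15] → take C-F (1); add C.
Step 3: frontier [C-H 6, C-I 9, F-I 14, D-F 15] → take C-H (6); add H.
Step 4: frontier [C-I 9, F-I 14, D-F 15, E-H 14] → take C-I (9); add I.
Step 5: frontier [D-F 15, E-H 14, A-I 9, B-I 12, E-I 14] → take A-I (9); add A.
Step 6: frontier [A-B 5, D-F 15, E-H 14, B-I 12, E-I 14] → take A-B (5); add B.
Step 7: frontier [B-E 2, B-D 4, D-F 15, E-H 14, E-I 14] → take B-E (2); add E.
Step 8: frontier [B-D 4, D-F 15] → take B-D (4); add D.
Vertex order: G, F, C, H, I, A, B, E, D. The 5th vertex is I.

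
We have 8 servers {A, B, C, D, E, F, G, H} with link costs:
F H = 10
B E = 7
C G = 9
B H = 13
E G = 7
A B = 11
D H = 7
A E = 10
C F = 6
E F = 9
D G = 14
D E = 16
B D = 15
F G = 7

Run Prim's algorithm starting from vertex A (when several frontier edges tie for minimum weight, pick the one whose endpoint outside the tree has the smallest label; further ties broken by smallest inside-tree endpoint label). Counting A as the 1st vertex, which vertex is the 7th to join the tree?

H

Prim's algorithm from A:
Step 1: frontier [A E 10, A B 11] → take A E (10); add E.
Step 2: frontier [A B 11, B E 7, E G 7, E F 9, D E 16] → take B E (7); add B.
Step 3: frontier [B H 13, B D 15, E G 7, E F 9, D E 16] → take E G (7); add G.
Step 4: frontier [B H 13, B D 15, E F 9, D E 16, F G 7, C G 9, D G 14] → take F G (7); add F.
Step 5: frontier [B H 13, B D 15, D E 16, C F 6, F H 10, C G 9, D G 14] → take C F (6); add C.
Step 6: frontier [B H 13, B D 15, D E 16, F H 10, D G 14] → take F H (10); add H.
Step 7: frontier [B D 15, D E 16, D G 14, D H 7] → take D H (7); add D.
Vertex order: A, E, B, G, F, C, H, D. The 7th vertex is H.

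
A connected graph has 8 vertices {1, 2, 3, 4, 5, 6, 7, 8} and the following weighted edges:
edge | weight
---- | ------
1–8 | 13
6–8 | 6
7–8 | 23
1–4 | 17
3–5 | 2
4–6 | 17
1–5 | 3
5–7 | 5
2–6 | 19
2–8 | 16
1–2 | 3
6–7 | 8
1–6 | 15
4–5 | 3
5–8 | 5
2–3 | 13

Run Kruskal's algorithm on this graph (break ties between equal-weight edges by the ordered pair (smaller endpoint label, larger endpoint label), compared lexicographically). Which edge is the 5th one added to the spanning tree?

Kruskal's algorithm — process edges by increasing weight (ties by edge label):
3–5 (2): add — endpoints in different components.
1–2 (3): add — endpoints in different components.
1–5 (3): add — endpoints in different components.
4–5 (3): add — endpoints in different components.
5–7 (5): add — endpoints in different components.
5–8 (5): add — endpoints in different components.
6–8 (6): add — endpoints in different components.
The 5th edge added is 5–7.

5-7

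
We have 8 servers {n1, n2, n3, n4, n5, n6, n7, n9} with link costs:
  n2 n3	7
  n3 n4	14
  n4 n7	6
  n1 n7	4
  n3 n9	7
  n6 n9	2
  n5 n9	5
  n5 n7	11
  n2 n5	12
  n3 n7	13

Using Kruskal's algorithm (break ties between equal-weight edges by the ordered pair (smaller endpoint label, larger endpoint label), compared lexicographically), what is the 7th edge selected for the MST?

n5-n7

Kruskal's algorithm — process edges by increasing weight (ties by edge label):
n6 n9 (2): add — endpoints in different components.
n1 n7 (4): add — endpoints in different components.
n5 n9 (5): add — endpoints in different components.
n4 n7 (6): add — endpoints in different components.
n2 n3 (7): add — endpoints in different components.
n3 n9 (7): add — endpoints in different components.
n5 n7 (11): add — endpoints in different components.
The 7th edge added is n5 n7.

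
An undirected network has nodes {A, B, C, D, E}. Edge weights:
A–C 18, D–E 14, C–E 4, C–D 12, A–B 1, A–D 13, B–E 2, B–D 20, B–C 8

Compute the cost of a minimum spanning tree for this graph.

19

Sort edges by weight, then run Kruskal:
A–B (1): add — endpoints in different components.
B–E (2): add — endpoints in different components.
C–E (4): add — endpoints in different components.
B–C (8): skip — B and C already connected.
C–D (12): add — endpoints in different components.
MST edges: A–B, B–E, C–E, C–D; total weight 1+2+4+12 = 19.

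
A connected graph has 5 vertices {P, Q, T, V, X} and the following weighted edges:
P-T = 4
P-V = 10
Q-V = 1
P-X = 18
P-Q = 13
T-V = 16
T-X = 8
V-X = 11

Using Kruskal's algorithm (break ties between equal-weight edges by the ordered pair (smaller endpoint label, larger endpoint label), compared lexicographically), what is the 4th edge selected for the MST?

Kruskal's algorithm — process edges by increasing weight (ties by edge label):
Q-V (1): add — endpoints in different components.
P-T (4): add — endpoints in different components.
T-X (8): add — endpoints in different components.
P-V (10): add — endpoints in different components.
The 4th edge added is P-V.

P-V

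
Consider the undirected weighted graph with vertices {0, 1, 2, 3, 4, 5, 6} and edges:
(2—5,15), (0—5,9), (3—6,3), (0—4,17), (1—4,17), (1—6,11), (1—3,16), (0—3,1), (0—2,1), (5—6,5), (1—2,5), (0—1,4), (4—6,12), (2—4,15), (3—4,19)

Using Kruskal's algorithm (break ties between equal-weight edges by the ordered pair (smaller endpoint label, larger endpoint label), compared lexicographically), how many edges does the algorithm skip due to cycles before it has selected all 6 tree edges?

Kruskal: consider edges lightest-first.
0—2 (1): add. Components now {0,2} {1} {3} {4} {5} {6}
0—3 (1): add. Components now {0,2,3} {1} {4} {5} {6}
3—6 (3): add. Components now {0,2,3,6} {1} {4} {5}
0—1 (4): add. Components now {0,1,2,3,6} {4} {5}
1—2 (5): skip — 1 and 2 already connected.
5—6 (5): add. Components now {0,1,2,3,5,6} {4}
0—5 (9): skip — 0 and 5 already connected.
1—6 (11): skip — 1 and 6 already connected.
4—6 (12): add. Components now {0,1,2,3,4,5,6}
Edges rejected before the tree was complete: 3.

3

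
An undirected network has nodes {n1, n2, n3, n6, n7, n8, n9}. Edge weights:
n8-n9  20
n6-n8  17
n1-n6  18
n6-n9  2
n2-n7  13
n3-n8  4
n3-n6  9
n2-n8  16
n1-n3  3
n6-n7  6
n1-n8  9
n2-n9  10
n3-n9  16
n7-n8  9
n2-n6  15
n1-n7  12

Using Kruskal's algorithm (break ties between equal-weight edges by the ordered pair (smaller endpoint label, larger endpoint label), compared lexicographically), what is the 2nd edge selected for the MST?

n1-n3

Sort edges by weight, then run Kruskal:
n6-n9 (2): add — endpoints in different components.
n1-n3 (3): add — endpoints in different components.
n3-n8 (4): add — endpoints in different components.
n6-n7 (6): add — endpoints in different components.
n1-n8 (9): skip — n8 and n1 already connected.
n3-n6 (9): add — endpoints in different components.
n7-n8 (9): skip — n8 and n7 already connected.
n2-n9 (10): add — endpoints in different components.
The 2nd edge added is n1-n3.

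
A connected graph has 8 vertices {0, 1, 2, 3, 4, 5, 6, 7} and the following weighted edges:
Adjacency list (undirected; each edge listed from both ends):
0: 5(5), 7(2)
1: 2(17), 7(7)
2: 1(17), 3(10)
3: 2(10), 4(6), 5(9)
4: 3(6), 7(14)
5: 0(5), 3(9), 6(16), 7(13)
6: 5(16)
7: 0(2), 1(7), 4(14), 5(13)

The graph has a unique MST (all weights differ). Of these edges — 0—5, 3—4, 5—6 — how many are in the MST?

Sort edges by weight, then run Kruskal:
0—7 (2): add — endpoints in different components.
0—5 (5): add — endpoints in different components.
3—4 (6): add — endpoints in different components.
1—7 (7): add — endpoints in different components.
3—5 (9): add — endpoints in different components.
2—3 (10): add — endpoints in different components.
5—7 (13): skip — 5 and 7 already connected.
4—7 (14): skip — 4 and 7 already connected.
5—6 (16): add — endpoints in different components.
MST edge set: {0—7, 0—5, 3—4, 1—7, 3—5, 2—3, 5—6}.
Of the listed edges, {0—5, 3—4, 5—6} are in the MST → 3.

3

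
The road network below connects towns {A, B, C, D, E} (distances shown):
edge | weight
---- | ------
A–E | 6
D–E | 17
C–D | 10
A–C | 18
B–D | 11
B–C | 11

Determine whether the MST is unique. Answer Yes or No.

No

Kruskal's algorithm — process edges by increasing weight (ties by edge label):
A–E (6): add — endpoints in different components.
C–D (10): add — endpoints in different components.
B–C (11): add — endpoints in different components.
B–D (11): skip — B and D already connected.
D–E (17): add — endpoints in different components.
Non-tree edge B–D has weight 11, equal to the heaviest edge on its tree cycle — swapping gives another MST of the same weight. Not unique.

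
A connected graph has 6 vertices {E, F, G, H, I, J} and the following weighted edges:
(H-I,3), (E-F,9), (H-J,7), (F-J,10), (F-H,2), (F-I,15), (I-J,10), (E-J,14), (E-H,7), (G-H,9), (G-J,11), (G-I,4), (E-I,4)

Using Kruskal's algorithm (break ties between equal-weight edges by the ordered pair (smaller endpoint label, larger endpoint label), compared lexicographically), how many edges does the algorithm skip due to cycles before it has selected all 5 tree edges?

1

Sort edges by weight, then run Kruskal:
F-H (2): add — endpoints in different components.
H-I (3): add — endpoints in different components.
E-I (4): add — endpoints in different components.
G-I (4): add — endpoints in different components.
E-H (7): skip — E and H already connected.
H-J (7): add — endpoints in different components.
Edges rejected before the tree was complete: 1.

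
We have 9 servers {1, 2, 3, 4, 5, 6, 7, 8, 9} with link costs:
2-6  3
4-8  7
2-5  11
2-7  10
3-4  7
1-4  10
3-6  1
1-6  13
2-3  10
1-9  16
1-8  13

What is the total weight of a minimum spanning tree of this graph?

Kruskal's algorithm — process edges by increasing weight (ties by edge label):
3-6 (1): add — endpoints in different components.
2-6 (3): add — endpoints in different components.
3-4 (7): add — endpoints in different components.
4-8 (7): add — endpoints in different components.
1-4 (10): add — endpoints in different components.
2-3 (10): skip — 2 and 3 already connected.
2-7 (10): add — endpoints in different components.
2-5 (11): add — endpoints in different components.
1-6 (13): skip — 1 and 6 already connected.
1-8 (13): skip — 1 and 8 already connected.
1-9 (16): add — endpoints in different components.
MST edges: 3-6, 2-6, 3-4, 4-8, 1-4, 2-7, 2-5, 1-9; total weight 1+3+7+7+10+10+11+16 = 65.

65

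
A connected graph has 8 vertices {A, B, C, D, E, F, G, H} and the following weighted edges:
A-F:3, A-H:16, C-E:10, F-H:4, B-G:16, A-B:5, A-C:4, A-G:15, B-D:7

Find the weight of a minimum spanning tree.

Sort edges by weight, then run Kruskal:
A-F (3): add — endpoints in different components.
A-C (4): add — endpoints in different components.
F-H (4): add — endpoints in different components.
A-B (5): add — endpoints in different components.
B-D (7): add — endpoints in different components.
C-E (10): add — endpoints in different components.
A-G (15): add — endpoints in different components.
MST edges: A-F, A-C, F-H, A-B, B-D, C-E, A-G; total weight 3+4+4+5+7+10+15 = 48.

48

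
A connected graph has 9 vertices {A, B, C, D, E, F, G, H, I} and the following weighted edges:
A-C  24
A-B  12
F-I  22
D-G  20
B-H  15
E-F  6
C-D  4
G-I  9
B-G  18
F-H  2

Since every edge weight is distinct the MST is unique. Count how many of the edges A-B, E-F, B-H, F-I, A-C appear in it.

3

Sort edges by weight, then run Kruskal:
F-H (2): add — endpoints in different components.
C-D (4): add — endpoints in different components.
E-F (6): add — endpoints in different components.
G-I (9): add — endpoints in different components.
A-B (12): add — endpoints in different components.
B-H (15): add — endpoints in different components.
B-G (18): add — endpoints in different components.
D-G (20): add — endpoints in different components.
MST edge set: {F-H, C-D, E-F, G-I, A-B, B-H, B-G, D-G}.
Of the listed edges, {A-B, E-F, B-H} are in the MST → 3.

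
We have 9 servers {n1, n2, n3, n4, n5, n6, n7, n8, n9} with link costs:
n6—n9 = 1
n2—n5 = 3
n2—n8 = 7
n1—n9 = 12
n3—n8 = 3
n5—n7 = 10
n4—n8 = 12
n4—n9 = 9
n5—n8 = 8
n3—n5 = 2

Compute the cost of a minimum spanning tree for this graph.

52

Kruskal's algorithm — process edges by increasing weight (ties by edge label):
n6—n9 (1): add — endpoints in different components.
n3—n5 (2): add — endpoints in different components.
n2—n5 (3): add — endpoints in different components.
n3—n8 (3): add — endpoints in different components.
n2—n8 (7): skip — n8 and n2 already connected.
n5—n8 (8): skip — n8 and n5 already connected.
n4—n9 (9): add — endpoints in different components.
n5—n7 (10): add — endpoints in different components.
n1—n9 (12): add — endpoints in different components.
n4—n8 (12): add — endpoints in different components.
MST edges: n6—n9, n3—n5, n2—n5, n3—n8, n4—n9, n5—n7, n1—n9, n4—n8; total weight 1+2+3+3+9+10+12+12 = 52.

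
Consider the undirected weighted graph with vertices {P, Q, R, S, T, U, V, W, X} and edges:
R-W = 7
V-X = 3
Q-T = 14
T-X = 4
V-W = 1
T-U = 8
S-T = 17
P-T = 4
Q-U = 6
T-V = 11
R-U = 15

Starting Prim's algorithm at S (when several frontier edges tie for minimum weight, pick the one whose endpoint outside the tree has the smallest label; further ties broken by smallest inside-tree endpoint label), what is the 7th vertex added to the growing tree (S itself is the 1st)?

Prim's algorithm from S:
Step 1: cheapest edge leaving the tree is S-T (17); add T.
Step 2: cheapest edge leaving the tree is P-T (4); add P.
Step 3: cheapest edge leaving the tree is T-X (4); add X.
Step 4: cheapest edge leaving the tree is V-X (3); add V.
Step 5: cheapest edge leaving the tree is V-W (1); add W.
Step 6: cheapest edge leaving the tree is R-W (7); add R.
Step 7: cheapest edge leaving the tree is T-U (8); add U.
Step 8: cheapest edge leaving the tree is Q-U (6); add Q.
Vertex order: S, T, P, X, V, W, R, U, Q. The 7th vertex is R.

R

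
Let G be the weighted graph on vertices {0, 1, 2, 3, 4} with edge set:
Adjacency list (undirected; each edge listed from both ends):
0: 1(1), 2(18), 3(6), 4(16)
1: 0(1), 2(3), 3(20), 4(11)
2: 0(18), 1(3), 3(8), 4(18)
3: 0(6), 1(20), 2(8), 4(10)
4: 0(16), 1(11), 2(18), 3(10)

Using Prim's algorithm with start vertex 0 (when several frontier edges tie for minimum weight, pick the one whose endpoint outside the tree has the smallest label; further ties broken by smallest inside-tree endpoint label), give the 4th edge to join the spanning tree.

Grow the tree from 0 using Prim:
Step 1: cheapest edge leaving the tree is 0–1 (1); add 1.
Step 2: cheapest edge leaving the tree is 1–2 (3); add 2.
Step 3: cheapest edge leaving the tree is 0–3 (6); add 3.
Step 4: cheapest edge leaving the tree is 3–4 (10); add 4.
The 4th edge added is 3–4.

3-4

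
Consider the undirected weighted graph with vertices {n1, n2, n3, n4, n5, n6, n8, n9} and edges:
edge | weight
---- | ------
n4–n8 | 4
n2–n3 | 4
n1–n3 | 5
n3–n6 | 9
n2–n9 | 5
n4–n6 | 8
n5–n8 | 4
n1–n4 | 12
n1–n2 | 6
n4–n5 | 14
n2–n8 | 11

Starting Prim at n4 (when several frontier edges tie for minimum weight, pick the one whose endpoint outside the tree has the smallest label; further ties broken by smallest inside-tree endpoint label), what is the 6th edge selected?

Prim's algorithm from n4:
Step 1: cheapest edge leaving the tree is n4–n8 (4); add n8.
Step 2: cheapest edge leaving the tree is n5–n8 (4); add n5.
Step 3: cheapest edge leaving the tree is n4–n6 (8); add n6.
Step 4: cheapest edge leaving the tree is n3–n6 (9); add n3.
Step 5: cheapest edge leaving the tree is n2–n3 (4); add n2.
Step 6: cheapest edge leaving the tree is n1–n3 (5); add n1.
Step 7: cheapest edge leaving the tree is n2–n9 (5); add n9.
The 6th edge added is n1–n3.

n1-n3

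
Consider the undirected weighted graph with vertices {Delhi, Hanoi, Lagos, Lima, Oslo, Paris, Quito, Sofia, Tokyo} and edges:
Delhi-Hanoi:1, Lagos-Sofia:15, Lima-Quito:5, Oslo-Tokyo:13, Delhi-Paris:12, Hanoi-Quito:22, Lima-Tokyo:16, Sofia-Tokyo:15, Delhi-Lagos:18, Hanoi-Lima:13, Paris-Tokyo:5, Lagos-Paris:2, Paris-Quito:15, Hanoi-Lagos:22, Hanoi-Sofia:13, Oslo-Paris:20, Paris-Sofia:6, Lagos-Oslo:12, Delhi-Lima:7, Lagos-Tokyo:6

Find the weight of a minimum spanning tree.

50

Kruskal: consider edges lightest-first.
Delhi-Hanoi (1): add — endpoints in different components.
Lagos-Paris (2): add — endpoints in different components.
Lima-Quito (5): add — endpoints in different components.
Paris-Tokyo (5): add — endpoints in different components.
Lagos-Tokyo (6): skip — Lagos and Tokyo already connected.
Paris-Sofia (6): add — endpoints in different components.
Delhi-Lima (7): add — endpoints in different components.
Delhi-Paris (12): add — endpoints in different components.
Lagos-Oslo (12): add — endpoints in different components.
MST edges: Delhi-Hanoi, Lagos-Paris, Lima-Quito, Paris-Tokyo, Paris-Sofia, Delhi-Lima, Delhi-Paris, Lagos-Oslo; total weight 1+2+5+5+6+7+12+12 = 50.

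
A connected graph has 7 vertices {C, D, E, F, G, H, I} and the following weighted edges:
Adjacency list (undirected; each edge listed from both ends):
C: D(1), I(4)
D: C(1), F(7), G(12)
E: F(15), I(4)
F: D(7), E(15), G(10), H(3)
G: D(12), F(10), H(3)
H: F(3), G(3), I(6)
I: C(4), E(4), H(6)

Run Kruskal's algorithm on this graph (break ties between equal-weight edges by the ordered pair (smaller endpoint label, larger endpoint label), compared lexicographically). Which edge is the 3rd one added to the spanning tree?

Sort edges by weight, then run Kruskal:
C—D (1): add — endpoints in different components.
F—H (3): add — endpoints in different components.
G—H (3): add — endpoints in different components.
C—I (4): add — endpoints in different components.
E—I (4): add — endpoints in different components.
H—I (6): add — endpoints in different components.
The 3rd edge added is G—H.

G-H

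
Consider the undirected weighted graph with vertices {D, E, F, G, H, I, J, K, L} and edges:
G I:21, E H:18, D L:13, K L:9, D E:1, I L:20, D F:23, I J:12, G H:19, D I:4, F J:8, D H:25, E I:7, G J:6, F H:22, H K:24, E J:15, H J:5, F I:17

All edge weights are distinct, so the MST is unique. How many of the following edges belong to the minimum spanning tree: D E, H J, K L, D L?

4

Sort edges by weight, then run Kruskal:
D E (1): add — endpoints in different components.
D I (4): add — endpoints in different components.
H J (5): add — endpoints in different components.
G J (6): add — endpoints in different components.
E I (7): skip — E and I already connected.
F J (8): add — endpoints in different components.
K L (9): add — endpoints in different components.
I J (12): add — endpoints in different components.
D L (13): add — endpoints in different components.
MST edge set: {D E, D I, H J, G J, F J, K L, I J, D L}.
Of the listed edges, {D E, H J, K L, D L} are in the MST → 4.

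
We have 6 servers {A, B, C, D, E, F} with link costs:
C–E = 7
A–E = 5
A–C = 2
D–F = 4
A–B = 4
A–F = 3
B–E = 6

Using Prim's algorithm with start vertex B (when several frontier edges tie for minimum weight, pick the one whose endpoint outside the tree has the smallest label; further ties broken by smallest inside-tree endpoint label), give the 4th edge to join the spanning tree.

Prim, starting at B.
Step 1: cheapest edge leaving the tree is A–B (4); add A.
Step 2: cheapest edge leaving the tree is A–C (2); add C.
Step 3: cheapest edge leaving the tree is A–F (3); add F.
Step 4: cheapest edge leaving the tree is D–F (4); add D.
Step 5: cheapest edge leaving the tree is A–E (5); add E.
The 4th edge added is D–F.

D-F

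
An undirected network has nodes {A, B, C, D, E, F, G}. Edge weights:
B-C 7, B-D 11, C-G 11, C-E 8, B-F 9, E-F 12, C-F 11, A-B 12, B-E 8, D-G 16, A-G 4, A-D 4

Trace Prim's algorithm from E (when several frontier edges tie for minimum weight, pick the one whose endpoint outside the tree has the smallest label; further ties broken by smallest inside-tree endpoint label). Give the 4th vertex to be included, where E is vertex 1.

Prim, starting at E.
Step 1: cheapest edge leaving the tree is B-E (8); add B.
Step 2: cheapest edge leaving the tree is B-C (7); add C.
Step 3: cheapest edge leaving the tree is B-F (9); add F.
Step 4: cheapest edge leaving the tree is B-D (11); add D.
Step 5: cheapest edge leaving the tree is A-D (4); add A.
Step 6: cheapest edge leaving the tree is A-G (4); add G.
Vertex order: E, B, C, F, D, A, G. The 4th vertex is F.

F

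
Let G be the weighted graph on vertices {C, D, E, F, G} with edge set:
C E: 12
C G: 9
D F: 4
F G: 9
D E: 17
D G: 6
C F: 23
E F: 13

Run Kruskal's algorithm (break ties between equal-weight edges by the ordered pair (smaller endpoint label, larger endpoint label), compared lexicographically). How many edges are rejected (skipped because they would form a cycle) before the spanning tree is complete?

1

Sort edges by weight, then run Kruskal:
D F (4): add. Components now {C} {D,F} {E} {G}
D G (6): add. Components now {C} {D,F,G} {E}
C G (9): add. Components now {C,D,F,G} {E}
F G (9): skip — F and G already connected.
C E (12): add. Components now {C,D,E,F,G}
Edges rejected before the tree was complete: 1.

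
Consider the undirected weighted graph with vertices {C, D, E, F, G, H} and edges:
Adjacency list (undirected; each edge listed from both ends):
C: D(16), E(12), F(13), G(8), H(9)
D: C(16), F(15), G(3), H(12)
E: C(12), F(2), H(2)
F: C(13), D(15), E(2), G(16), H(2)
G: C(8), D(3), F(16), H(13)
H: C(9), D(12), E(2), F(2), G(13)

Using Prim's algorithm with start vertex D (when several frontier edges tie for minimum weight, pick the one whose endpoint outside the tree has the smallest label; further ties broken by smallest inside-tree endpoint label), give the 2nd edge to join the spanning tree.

Grow the tree from D using Prim:
Step 1: cheapest edge leaving the tree is D—G (3); add G.
Step 2: cheapest edge leaving the tree is C—G (8); add C.
Step 3: cheapest edge leaving the tree is C—H (9); add H.
Step 4: cheapest edge leaving the tree is E—H (2); add E.
Step 5: cheapest edge leaving the tree is E—F (2); add F.
The 2nd edge added is C—G.

C-G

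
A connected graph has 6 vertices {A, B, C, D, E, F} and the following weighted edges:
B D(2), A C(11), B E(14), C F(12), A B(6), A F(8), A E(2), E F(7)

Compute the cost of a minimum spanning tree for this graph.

28

Grow the tree from F using Prim:
Step 1: cheapest edge leaving the tree is E F (7); add E.
Step 2: cheapest edge leaving the tree is A E (2); add A.
Step 3: cheapest edge leaving the tree is A B (6); add B.
Step 4: cheapest edge leaving the tree is B D (2); add D.
Step 5: cheapest edge leaving the tree is A C (11); add C.
MST edges: E F, A E, A B, B D, A C; total weight 7+2+6+2+11 = 28.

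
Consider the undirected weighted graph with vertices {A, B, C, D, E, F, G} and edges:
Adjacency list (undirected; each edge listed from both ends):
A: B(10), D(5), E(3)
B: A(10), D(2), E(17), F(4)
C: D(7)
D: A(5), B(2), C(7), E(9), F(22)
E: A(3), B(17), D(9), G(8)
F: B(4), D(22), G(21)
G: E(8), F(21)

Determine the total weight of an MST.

Prim's algorithm from D:
Step 1: frontier [B—D 2, A—D 5, C—D 7, D—E 9, D—F 22] → take B—D (2); add B.
Step 2: frontier [B—F 4, A—B 10, B—E 17, A—D 5, C—D 7, D—E 9, D—F 22] → take B—F (4); add F.
Step 3: frontier [A—B 10, B—E 17, A—D 5, C—D 7, D—E 9, F—G 21] → take A—D (5); add A.
Step 4: frontier [A—E 3, B—E 17, C—D 7, D—E 9, F—G 21] → take A—E (3); add E.
Step 5: frontier [C—D 7, E—G 8, F—G 21] → take C—D (7); add C.
Step 6: frontier [E—G 8, F—G 21] → take E—G (8); add G.
MST edges: B—D, B—F, A—D, A—E, C—D, E—G; total weight 2+4+5+3+7+8 = 29.

29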